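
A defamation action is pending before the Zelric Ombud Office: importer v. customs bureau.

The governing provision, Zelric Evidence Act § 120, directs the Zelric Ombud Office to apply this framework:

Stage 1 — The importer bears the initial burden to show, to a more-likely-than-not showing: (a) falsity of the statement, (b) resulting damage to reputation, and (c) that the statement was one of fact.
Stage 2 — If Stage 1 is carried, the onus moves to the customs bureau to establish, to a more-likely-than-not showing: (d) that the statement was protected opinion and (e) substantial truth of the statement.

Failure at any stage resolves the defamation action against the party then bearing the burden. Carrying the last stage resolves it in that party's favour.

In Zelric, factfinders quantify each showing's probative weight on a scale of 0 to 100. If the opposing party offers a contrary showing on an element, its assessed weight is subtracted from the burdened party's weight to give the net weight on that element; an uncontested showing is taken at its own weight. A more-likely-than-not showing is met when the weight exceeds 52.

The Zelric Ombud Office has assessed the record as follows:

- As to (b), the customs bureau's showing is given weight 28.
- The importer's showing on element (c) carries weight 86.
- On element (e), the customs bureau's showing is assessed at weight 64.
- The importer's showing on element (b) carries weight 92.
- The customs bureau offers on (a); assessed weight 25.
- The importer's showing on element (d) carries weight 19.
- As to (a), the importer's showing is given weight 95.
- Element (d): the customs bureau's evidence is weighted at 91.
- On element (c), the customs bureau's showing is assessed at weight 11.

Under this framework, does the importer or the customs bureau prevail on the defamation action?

customs bureau

At Stage 1 the importer must meet a more-likely-than-not showing (weight exceeds 52): on (a) the weight is 95 less the opposing 25 gives net 70, > 52, so (a) meets the standard; on (b) the weight is 92 less the opposing 28 gives net 64, which does exceed 52, so (b) meets the standard; on (c) the weight is 86 less the opposing 11 gives net 75, > 52, so (c) meets the standard.
  Stage 1 is satisfied; the onus moves to the customs bureau.
At Stage 2 the customs bureau must meet a more-likely-than-not showing (weight exceeds 52): on (d) the weight is 91 less the opposing 19 gives net 72, > 52, so (d) meets the standard; on (e) the weight is 64, which does exceed 52, so (e) meets the standard.
  All elements met at the final stage.
All stages carried — the customs bureau prevails.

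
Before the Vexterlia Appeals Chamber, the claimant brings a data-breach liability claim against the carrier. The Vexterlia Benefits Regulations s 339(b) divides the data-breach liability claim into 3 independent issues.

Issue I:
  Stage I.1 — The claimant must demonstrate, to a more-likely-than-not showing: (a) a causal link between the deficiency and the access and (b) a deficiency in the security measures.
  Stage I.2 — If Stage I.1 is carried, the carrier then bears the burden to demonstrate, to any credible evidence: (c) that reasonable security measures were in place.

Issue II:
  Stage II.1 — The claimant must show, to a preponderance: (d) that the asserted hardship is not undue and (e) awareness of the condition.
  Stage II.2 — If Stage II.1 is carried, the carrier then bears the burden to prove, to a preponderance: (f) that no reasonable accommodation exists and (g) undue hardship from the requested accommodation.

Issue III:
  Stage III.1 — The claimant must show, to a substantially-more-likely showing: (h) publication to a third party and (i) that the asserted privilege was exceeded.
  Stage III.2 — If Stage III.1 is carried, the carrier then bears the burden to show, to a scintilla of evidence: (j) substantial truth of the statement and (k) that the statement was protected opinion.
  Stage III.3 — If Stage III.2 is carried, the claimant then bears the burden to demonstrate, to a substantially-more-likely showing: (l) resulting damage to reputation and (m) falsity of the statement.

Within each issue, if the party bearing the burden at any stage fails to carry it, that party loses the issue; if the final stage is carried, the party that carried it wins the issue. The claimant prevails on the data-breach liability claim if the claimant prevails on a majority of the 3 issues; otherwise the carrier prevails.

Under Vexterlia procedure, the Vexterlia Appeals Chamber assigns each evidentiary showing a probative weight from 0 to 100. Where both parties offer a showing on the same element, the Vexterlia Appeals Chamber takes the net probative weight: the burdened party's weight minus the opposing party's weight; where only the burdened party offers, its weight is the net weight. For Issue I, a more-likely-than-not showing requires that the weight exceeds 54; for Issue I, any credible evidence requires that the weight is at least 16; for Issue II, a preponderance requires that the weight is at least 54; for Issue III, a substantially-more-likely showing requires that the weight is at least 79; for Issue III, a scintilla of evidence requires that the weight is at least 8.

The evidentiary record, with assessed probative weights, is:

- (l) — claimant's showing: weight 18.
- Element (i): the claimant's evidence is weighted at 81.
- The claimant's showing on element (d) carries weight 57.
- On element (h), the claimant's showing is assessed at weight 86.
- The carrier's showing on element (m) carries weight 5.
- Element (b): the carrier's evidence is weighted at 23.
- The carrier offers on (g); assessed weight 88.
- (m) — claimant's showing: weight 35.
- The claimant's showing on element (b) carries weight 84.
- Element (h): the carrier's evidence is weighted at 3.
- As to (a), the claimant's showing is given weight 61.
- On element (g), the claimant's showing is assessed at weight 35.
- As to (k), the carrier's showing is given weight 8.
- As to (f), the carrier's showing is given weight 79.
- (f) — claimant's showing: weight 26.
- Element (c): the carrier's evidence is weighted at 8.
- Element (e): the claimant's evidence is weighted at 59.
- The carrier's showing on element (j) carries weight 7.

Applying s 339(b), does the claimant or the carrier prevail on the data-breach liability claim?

claimant

— Issue I —
Stage I.1 — burden on claimant; standard: a more-likely-than-not showing (weight exceeds 54).
    (a): 61 > 54 [met]
    (b): 84 − 23 = 61 > 54 [met]
  Stage I.1 carried; the burden shifts to the carrier.
Stage I.2 — burden on carrier; standard: any credible evidence (weight is at least 16).
    (c): 8 < 16 [not met]
  The carrier does not carry Stage I.2.
The analysis ends at Stage I.2; the claimant prevails on this issue.
— Issue II —
At Stage II.1 the claimant must meet a preponderance (weight is at least 54): on (d) the weight is 57, which does reach 54, so (d) meets the standard; on (e) the weight is 59, which does reach 54, so (e) meets the standard.
  Stage II.1 carried; the burden shifts to the carrier.
At Stage II.2 the carrier must meet a preponderance (weight is at least 54): on (f) the weight is 79 less the opposing 26 gives net 53, < 54, so (f) does not meet the standard; on (g) the weight is 88 less the opposing 35 gives net 53, < 54, so (g) does not meet the standard.
  Stage II.2 not carried; the carrier fails its burden.
The claimant prevails on this issue.
— Issue III —
Stage III.1 (claimant, a substantially-more-likely showing, weight is at least 79): (h) net 86−3=83 ≥ 79 — meets; (i) 81 ≥ 79 — meets.
  Stage III.1 carried; the burden shifts to the carrier.
Stage III.2 (carrier, a scintilla of evidence, weight is at least 8): (j) 7 < 8 — fails; (k) 8 ≥ 8 — meets.
  Not every element is met, so the carrier fails to carry Stage III.2.
The analysis ends at Stage III.2; the claimant prevails on this issue.
Per-issue: Issue I → claimant; Issue II → claimant; Issue III → claimant. The claimant must prevail on a majority of issues; overall, the claimant prevails.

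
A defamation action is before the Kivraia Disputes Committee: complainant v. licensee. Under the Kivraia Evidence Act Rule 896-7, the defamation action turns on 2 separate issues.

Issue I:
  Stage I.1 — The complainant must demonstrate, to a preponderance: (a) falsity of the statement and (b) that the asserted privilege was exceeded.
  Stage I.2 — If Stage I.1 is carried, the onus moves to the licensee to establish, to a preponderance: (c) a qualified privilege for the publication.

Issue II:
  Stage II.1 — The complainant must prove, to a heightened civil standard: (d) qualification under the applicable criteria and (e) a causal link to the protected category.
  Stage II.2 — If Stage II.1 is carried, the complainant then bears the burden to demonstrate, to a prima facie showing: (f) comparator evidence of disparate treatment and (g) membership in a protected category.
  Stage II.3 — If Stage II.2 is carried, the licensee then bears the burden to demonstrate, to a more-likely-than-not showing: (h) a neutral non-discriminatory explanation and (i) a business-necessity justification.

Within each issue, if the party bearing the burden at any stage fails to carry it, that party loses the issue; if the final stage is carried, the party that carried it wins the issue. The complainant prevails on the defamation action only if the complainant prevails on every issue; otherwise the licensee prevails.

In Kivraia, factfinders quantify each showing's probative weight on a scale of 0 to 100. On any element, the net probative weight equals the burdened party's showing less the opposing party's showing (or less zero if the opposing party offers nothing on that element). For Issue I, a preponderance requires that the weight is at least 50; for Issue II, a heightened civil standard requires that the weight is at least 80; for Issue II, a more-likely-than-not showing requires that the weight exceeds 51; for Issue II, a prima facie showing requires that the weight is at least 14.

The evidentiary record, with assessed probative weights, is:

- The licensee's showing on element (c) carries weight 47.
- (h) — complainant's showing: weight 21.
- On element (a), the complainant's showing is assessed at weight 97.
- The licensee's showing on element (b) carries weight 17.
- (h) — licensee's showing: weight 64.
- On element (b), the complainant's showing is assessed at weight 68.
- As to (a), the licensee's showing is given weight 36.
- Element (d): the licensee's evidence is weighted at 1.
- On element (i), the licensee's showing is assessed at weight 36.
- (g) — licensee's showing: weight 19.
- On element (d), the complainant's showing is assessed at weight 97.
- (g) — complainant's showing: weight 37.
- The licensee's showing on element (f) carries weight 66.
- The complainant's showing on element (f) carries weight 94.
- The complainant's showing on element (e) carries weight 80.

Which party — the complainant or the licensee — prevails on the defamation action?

— Issue I —
Stage I.1 — burden on complainant; standard: a preponderance (weight is at least 50).
    (a): 97 − 36 = 61 ≥ 50 [met]
    (b): 68 − 17 = 51 ≥ 50 [met]
  Stage I.1 is satisfied; the onus moves to the licensee.
Stage I.2 — burden on licensee; standard: a preponderance (weight is at least 50).
    (c): 47 < 50 [not met]
  Stage I.2 not carried; the licensee fails its burden.
The complainant prevails on this issue.
— Issue II —
Stage II.1 (complainant, a heightened civil standard, weight is at least 80): (d) net 97−1=96 ≥ 80 — meets; (e) 80 ≥ 80 — meets.
  Stage II.1 is satisfied; the complainant continues to bear the burden.
Stage II.2 (complainant, a prima facie showing, weight is at least 14): (f) net 94−66=28 ≥ 14 — meets; (g) net 37−19=18 ≥ 14 — meets.
  Stage II.2 is satisfied; the onus moves to the licensee.
Stage II.3 (licensee, a more-likely-than-not showing, weight exceeds 51): (h) net 64−21=43 ≤ 51 — fails; (i) 36 ≤ 51 — fails.
  Not every element is met, so the licensee fails to carry Stage II.3.
The analysis ends at Stage II.3; the complainant prevails on this issue.
Per-issue: Issue I → complainant; Issue II → complainant. The complainant must prevail on every issue; overall, the complainant prevails.

complainant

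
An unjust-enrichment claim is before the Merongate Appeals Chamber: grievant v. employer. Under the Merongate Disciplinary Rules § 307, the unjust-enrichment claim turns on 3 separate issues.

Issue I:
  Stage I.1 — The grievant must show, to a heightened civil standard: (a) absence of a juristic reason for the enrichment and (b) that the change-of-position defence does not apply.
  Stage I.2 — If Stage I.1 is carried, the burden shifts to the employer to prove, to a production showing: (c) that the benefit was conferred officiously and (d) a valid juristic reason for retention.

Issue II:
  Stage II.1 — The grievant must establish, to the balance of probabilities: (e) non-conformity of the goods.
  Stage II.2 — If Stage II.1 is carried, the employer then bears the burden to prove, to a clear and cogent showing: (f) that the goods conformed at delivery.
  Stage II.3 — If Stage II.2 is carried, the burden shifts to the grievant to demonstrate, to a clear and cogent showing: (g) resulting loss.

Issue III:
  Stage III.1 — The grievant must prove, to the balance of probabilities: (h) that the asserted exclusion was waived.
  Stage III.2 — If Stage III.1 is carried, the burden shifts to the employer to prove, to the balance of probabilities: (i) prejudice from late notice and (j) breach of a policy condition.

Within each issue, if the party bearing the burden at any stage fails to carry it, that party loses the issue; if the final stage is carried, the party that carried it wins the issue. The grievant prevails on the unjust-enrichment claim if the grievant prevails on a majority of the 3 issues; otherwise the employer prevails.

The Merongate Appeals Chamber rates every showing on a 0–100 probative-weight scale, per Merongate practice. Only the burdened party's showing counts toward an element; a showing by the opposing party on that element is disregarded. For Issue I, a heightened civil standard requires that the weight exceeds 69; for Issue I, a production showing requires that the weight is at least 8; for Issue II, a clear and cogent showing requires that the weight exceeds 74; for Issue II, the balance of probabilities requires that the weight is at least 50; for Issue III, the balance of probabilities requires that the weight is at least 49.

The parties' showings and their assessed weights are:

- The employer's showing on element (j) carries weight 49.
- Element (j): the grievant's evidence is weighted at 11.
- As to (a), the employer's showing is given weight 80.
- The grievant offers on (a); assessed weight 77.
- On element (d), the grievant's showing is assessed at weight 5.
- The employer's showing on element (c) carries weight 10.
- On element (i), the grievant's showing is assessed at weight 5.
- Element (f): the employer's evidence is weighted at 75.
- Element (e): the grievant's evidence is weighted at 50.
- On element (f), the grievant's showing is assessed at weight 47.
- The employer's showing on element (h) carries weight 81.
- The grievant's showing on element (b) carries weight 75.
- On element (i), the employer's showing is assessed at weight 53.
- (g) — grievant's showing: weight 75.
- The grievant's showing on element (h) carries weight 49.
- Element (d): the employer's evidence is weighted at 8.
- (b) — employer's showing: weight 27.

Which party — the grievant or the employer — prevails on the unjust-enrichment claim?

— Issue I —
Stage I.1 (grievant, a heightened civil standard, weight exceeds 69): (a) 77 (employer's 80 disregarded) > 69 — meets; (b) 75 (employer's 27 disregarded) > 69 — meets.
  The grievant carries Stage I.1; the employer now bears the burden.
Stage I.2 (employer, a production showing, weight is at least 8): (c) 10 ≥ 8 — meets; (d) 8 (grievant's 5 disregarded) ≥ 8 — meets.
  Stage I.2 carried; the final stage is satisfied.
All stages carried — the employer prevails on this issue.
— Issue II —
Stage II.1 — burden on grievant; standard: the balance of probabilities (weight is at least 50).
    (e): 50 ≥ 50 [met]
  Stage II.1 is satisfied; the onus moves to the employer.
Stage II.2 — burden on employer; standard: a clear and cogent showing (weight exceeds 74).
    (f): 75 (grievant's 47 disregarded) > 74 [met]
  All elements met. The burden passes to the grievant.
Stage II.3 — burden on grievant; standard: a clear and cogent showing (weight exceeds 74).
    (g): 75 > 74 [met]
  Stage II.3 carried; the final stage is satisfied.
Every stage carried; the grievant prevails on this issue.
— Issue III —
Stage III.1 (grievant, the balance of probabilities, weight is at least 49): (h) 49 (employer's 81 disregarded) ≥ 49 — meets.
  Stage III.1 is satisfied; the onus moves to the employer.
Stage III.2 (employer, the balance of probabilities, weight is at least 49): (i) 53 (grievant's 5 disregarded) ≥ 49 — meets; (j) 49 (grievant's 11 disregarded) ≥ 49 — meets.
  Stage III.2 carried; the final stage is satisfied.
Every stage carried; the employer prevails on this issue.
Per-issue: Issue I → employer; Issue II → grievant; Issue III → employer. The grievant must prevail on a majority of issues; overall, the employer prevails.

employer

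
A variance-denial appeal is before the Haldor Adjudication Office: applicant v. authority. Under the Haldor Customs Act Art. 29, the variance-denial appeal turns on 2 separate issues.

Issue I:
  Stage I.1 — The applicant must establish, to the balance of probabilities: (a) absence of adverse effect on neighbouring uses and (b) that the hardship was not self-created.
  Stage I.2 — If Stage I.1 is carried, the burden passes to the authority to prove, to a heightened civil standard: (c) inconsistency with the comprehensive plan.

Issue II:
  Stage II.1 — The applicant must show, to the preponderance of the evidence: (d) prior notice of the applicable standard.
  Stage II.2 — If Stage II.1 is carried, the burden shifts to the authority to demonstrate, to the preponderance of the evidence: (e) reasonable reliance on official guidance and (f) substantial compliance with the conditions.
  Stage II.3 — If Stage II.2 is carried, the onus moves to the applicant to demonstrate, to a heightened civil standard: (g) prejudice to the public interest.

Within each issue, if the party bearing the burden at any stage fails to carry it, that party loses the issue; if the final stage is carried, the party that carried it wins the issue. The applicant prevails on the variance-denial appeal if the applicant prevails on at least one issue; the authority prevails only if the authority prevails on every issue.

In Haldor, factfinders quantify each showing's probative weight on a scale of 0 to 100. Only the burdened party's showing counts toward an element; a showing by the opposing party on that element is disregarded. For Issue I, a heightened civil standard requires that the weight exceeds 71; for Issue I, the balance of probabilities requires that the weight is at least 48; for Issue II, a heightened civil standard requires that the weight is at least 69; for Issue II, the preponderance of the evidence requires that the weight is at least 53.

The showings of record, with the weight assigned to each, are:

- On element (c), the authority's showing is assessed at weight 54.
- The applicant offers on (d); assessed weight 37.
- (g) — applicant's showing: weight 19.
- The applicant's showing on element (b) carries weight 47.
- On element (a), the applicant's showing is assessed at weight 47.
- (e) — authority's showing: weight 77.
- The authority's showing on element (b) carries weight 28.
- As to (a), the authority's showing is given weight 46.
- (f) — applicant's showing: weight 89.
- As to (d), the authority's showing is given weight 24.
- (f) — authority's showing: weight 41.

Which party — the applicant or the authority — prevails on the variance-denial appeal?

authority

— Issue I —
At Stage I.1 the applicant must meet the balance of probabilities (weight is at least 48): on (a) the weight is 47 (the authority's 46 is given no effect), which does not reach 48, so (a) does not meet the standard; on (b) the weight is 47 (the authority's 28 is given no effect), < 48, so (b) does not meet the standard.
  Stage I.1 not carried; the applicant fails its burden.
The analysis ends at Stage I.1; the authority prevails on this issue.
— Issue II —
Stage II.1 — burden on applicant; standard: the preponderance of the evidence (weight is at least 53).
    (d): 37 (authority's 24 disregarded) < 53 [not met]
  The applicant does not carry Stage II.1.
So the authority prevails on this issue.
Per-issue: Issue I → authority; Issue II → authority. The applicant must prevail on at least one issue; overall, the authority prevails.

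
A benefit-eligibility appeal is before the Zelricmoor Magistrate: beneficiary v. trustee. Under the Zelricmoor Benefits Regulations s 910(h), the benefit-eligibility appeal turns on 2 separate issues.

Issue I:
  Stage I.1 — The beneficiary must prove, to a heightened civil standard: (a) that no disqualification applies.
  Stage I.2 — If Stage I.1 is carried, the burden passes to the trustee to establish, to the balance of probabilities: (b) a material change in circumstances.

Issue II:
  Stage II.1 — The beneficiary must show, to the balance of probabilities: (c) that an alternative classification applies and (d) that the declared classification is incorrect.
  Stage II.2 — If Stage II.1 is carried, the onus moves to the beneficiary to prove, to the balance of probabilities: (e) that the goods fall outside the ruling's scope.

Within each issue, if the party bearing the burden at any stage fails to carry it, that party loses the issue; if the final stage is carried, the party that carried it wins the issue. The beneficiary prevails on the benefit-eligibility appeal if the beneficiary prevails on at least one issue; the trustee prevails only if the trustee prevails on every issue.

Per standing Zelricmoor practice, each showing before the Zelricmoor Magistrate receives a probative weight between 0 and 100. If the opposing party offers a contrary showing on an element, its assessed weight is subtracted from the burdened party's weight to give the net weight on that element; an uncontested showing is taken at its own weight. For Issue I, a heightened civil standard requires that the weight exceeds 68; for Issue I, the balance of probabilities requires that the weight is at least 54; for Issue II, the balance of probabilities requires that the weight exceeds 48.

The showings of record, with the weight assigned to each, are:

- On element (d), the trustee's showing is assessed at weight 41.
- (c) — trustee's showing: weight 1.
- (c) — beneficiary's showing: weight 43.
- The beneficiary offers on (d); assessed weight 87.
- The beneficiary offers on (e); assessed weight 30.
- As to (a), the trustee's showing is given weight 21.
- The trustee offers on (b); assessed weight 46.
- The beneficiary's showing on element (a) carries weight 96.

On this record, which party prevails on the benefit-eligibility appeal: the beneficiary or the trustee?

beneficiary

— Issue I —
Stage I.1 — burden on beneficiary; standard: a heightened civil standard (weight exceeds 68).
    (a): 96 − 21 = 75 > 68 [met]
  Stage I.1 is satisfied; the onus moves to the trustee.
Stage I.2 — burden on trustee; standard: the balance of probabilities (weight is at least 54).
    (b): 46 < 54 [not met]
  Stage I.2 not carried; the trustee fails its burden.
The beneficiary prevails on this issue.
— Issue II —
Stage II.1 (beneficiary, the balance of probabilities, weight exceeds 48): (c) net 43−1=42 ≤ 48 — fails; (d) net 87−41=46 ≤ 48 — fails.
  The beneficiary does not carry Stage II.1.
So the trustee prevails on this issue.
Per-issue: Issue I → beneficiary; Issue II → trustee. The beneficiary must prevail on at least one issue; overall, the beneficiary prevails.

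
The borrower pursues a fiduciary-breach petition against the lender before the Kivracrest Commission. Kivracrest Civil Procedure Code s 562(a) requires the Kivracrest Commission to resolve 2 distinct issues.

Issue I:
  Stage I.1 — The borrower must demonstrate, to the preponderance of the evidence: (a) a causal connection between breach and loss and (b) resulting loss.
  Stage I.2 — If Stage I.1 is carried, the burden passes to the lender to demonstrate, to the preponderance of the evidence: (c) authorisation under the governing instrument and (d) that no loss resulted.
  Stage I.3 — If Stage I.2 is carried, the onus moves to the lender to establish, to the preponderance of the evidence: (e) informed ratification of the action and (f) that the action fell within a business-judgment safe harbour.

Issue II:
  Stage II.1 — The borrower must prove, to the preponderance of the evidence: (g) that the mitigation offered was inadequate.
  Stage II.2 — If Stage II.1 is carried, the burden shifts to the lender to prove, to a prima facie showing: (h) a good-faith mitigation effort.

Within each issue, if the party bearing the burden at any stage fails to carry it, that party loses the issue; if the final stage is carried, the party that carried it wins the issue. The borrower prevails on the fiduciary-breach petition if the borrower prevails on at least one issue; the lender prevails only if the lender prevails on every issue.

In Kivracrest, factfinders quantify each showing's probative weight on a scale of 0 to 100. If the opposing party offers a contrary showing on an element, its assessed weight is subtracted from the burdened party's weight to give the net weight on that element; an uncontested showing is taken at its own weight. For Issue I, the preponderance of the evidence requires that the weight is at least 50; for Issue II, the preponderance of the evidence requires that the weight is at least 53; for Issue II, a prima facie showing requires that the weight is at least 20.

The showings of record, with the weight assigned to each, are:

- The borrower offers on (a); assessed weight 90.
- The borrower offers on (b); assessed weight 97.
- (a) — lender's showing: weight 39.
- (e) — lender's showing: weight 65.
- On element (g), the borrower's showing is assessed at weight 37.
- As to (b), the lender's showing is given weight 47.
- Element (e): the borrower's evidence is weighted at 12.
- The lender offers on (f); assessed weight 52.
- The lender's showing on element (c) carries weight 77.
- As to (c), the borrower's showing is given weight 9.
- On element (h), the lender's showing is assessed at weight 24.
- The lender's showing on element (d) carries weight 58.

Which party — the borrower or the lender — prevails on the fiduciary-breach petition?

— Issue I —
Stage I.1 — burden on borrower; standard: the preponderance of the evidence (weight is at least 50).
    (a): 90 − 39 = 51 ≥ 50 [met]
    (b): 97 − 47 = 50 ≥ 50 [met]
  All elements met. The burden passes to the lender.
Stage I.2 — burden on lender; standard: the preponderance of the evidence (weight is at least 50).
    (c): 77 − 9 = 68 ≥ 50 [met]
    (d): 58 ≥ 50 [met]
  Stage I.2 carried; the burden remains with the lender.
Stage I.3 — burden on lender; standard: the preponderance of the evidence (weight is at least 50).
    (e): 65 − 12 = 53 ≥ 50 [met]
    (f): 52 ≥ 50 [met]
  All elements met at the final stage.
Every stage carried; the lender prevails on this issue.
— Issue II —
At Stage II.1 the borrower must meet the preponderance of the evidence (weight is at least 53): on (g) the weight is 37, which does not reach 53, so (g) does not meet the standard.
  Stage II.1 not carried; the borrower fails its burden.
So the lender prevails on this issue.
Per-issue: Issue I → lender; Issue II → lender. The borrower must prevail on at least one issue; overall, the lender prevails.

lender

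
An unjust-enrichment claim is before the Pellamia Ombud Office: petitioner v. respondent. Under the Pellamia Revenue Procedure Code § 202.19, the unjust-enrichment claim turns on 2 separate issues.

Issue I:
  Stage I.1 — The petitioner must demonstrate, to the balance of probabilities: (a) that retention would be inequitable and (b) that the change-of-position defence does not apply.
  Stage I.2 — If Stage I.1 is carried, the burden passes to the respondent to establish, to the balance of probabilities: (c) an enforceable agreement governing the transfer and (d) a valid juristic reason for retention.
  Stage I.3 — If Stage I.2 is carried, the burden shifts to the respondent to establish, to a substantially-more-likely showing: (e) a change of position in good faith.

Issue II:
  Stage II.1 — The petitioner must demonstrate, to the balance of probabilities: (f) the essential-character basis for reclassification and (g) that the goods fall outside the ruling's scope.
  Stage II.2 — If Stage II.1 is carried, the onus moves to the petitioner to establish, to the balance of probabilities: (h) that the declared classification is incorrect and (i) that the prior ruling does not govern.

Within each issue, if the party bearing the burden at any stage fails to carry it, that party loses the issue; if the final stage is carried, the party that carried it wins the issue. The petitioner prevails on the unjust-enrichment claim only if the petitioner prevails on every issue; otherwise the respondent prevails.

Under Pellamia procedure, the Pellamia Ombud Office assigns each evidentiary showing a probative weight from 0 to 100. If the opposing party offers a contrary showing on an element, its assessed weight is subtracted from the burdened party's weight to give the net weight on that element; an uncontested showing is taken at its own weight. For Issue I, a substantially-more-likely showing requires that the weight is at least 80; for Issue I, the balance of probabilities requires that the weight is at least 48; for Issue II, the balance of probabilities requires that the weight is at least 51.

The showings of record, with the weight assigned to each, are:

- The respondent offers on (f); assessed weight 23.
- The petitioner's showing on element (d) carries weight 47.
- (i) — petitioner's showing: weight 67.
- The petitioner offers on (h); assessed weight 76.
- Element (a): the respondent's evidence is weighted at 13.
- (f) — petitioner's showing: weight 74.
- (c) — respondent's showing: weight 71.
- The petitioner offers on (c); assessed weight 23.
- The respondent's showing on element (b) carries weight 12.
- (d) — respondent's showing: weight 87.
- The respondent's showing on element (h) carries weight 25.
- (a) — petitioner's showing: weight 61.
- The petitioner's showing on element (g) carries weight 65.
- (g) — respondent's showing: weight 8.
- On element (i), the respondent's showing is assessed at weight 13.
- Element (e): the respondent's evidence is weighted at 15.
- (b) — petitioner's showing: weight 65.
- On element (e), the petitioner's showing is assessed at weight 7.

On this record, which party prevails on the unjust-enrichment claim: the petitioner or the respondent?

petitioner

— Issue I —
Stage I.1 (petitioner, the balance of probabilities, weight is at least 48): (a) net 61−13=48 ≥ 48 — meets; (b) net 65−12=53 ≥ 48 — meets.
  Stage I.1 is satisfied; the onus moves to the respondent.
Stage I.2 (respondent, the balance of probabilities, weight is at least 48): (c) net 71−23=48 ≥ 48 — meets; (d) net 87−47=40 < 48 — fails.
  The respondent does not carry Stage I.2.
The petitioner prevails on this issue.
— Issue II —
Stage II.1 — burden on petitioner; standard: the balance of probabilities (weight is at least 51).
    (f): 74 − 23 = 51 ≥ 51 [met]
    (g): 65 − 8 = 57 ≥ 51 [met]
  Stage II.1 is satisfied; the petitioner continues to bear the burden.
Stage II.2 — burden on petitioner; standard: the balance of probabilities (weight is at least 51).
    (h): 76 − 25 = 51 ≥ 51 [met]
    (i): 67 − 13 = 54 ≥ 51 [met]
  Stage II.2 carried; the final stage is satisfied.
All stages carried — the petitioner prevails on this issue.
Per-issue: Issue I → petitioner; Issue II → petitioner. The petitioner must prevail on every issue; overall, the petitioner prevails.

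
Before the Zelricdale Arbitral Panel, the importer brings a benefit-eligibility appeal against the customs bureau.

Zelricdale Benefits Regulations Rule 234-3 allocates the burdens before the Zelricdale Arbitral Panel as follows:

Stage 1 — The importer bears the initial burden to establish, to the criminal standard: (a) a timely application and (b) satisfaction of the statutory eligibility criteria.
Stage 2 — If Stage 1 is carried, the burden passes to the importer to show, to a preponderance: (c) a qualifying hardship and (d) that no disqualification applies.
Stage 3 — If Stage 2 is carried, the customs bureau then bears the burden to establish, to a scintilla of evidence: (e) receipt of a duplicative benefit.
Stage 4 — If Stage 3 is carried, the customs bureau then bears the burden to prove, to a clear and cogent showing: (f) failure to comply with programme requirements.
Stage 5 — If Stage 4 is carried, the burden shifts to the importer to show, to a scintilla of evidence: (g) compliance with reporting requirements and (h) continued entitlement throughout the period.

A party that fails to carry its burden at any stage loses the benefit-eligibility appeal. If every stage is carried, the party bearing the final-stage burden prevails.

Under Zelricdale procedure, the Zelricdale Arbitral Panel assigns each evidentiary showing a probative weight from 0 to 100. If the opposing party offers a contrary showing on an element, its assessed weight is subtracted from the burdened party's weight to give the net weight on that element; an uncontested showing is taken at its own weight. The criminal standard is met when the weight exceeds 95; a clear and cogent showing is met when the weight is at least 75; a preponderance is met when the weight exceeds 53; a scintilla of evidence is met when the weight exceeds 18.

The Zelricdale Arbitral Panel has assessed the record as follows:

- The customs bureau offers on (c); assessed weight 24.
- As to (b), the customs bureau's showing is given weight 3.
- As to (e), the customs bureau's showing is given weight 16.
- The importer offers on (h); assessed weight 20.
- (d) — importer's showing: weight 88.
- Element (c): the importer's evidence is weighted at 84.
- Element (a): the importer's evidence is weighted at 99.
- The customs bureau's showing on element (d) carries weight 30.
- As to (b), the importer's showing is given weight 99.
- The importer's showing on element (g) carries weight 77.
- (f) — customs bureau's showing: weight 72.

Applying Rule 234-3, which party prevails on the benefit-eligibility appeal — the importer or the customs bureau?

Stage 1 (importer, the criminal standard, weight exceeds 95): (a) 99 > 95 — meets; (b) net 99−3=96 > 95 — meets.
  All elements met. The importer retains the burden for Stage 2.
Stage 2 (importer, a preponderance, weight exceeds 53): (c) net 84−24=60 > 53 — meets; (d) net 88−30=58 > 53 — meets.
  The importer carries Stage 2; the customs bureau now bears the burden.
Stage 3 (customs bureau, a scintilla of evidence, weight exceeds 18): (e) 16 ≤ 18 — fails.
  Not every element is met, so the customs bureau fails to carry Stage 3.
The analysis ends at Stage 3; the importer prevails.

importer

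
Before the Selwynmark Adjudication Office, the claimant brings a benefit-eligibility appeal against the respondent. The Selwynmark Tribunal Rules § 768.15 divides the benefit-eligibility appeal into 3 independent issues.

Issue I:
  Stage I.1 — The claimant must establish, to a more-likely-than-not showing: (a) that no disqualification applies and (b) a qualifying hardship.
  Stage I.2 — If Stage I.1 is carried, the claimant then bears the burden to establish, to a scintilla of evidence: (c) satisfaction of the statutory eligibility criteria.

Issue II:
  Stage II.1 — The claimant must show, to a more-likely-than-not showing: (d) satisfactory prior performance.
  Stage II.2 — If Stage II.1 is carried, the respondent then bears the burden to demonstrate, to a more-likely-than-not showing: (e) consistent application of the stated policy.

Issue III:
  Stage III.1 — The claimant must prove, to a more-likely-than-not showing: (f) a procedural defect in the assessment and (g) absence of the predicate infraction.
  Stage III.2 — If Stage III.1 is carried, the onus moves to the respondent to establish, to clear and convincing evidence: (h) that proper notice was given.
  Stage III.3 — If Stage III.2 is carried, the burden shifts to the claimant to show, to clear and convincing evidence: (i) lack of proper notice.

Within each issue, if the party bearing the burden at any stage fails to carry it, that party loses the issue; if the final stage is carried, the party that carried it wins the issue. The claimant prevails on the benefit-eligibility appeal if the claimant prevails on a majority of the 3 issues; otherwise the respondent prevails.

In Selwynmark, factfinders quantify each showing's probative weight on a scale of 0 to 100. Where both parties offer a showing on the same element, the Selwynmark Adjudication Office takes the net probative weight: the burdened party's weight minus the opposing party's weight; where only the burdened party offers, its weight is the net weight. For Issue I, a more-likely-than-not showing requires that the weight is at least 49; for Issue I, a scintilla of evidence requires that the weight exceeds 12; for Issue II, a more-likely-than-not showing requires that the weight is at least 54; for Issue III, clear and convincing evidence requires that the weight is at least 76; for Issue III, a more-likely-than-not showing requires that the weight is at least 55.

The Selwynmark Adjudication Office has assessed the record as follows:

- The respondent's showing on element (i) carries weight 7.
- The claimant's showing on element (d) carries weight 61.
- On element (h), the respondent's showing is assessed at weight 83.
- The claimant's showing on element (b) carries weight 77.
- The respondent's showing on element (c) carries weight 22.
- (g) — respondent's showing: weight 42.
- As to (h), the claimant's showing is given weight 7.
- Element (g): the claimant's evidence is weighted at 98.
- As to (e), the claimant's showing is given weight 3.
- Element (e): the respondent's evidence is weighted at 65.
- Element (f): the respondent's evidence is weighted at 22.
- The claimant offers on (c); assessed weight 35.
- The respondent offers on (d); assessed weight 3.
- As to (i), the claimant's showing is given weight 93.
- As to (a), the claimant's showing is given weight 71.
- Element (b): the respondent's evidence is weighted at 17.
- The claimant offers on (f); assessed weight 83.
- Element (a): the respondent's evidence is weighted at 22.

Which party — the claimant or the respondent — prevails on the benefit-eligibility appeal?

— Issue I —
Stage I.1 — burden on claimant; standard: a more-likely-than-not showing (weight is at least 49).
    (a): 71 − 22 = 49 ≥ 49 [met]
    (b): 77 − 17 = 60 ≥ 49 [met]
  Stage I.1 is satisfied; the claimant continues to bear the burden.
Stage I.2 — burden on claimant; standard: a scintilla of evidence (weight exceeds 12).
    (c): 35 − 22 = 13 > 12 [met]
  The claimant carries the last stage.
Every stage carried; the claimant prevails on this issue.
— Issue II —
At Stage II.1 the claimant must meet a more-likely-than-not showing (weight is at least 54): on (d) the weight is 61 less the opposing 3 gives net 58, ≥ 54, so (d) meets the standard.
  Stage II.1 carried; the burden shifts to the respondent.
At Stage II.2 the respondent must meet a more-likely-than-not showing (weight is at least 54): on (e) the weight is 65 less the opposing 3 gives net 62, ≥ 54, so (e) meets the standard.
  Stage II.2 carried; the final stage is satisfied.
All stages carried — the respondent prevails on this issue.
— Issue III —
Stage III.1 — burden on claimant; standard: a more-likely-than-not showing (weight is at least 55).
    (f): 83 − 22 = 61 ≥ 55 [met]
    (g): 98 − 42 = 56 ≥ 55 [met]
  Stage III.1 is satisfied; the onus moves to the respondent.
Stage III.2 — burden on respondent; standard: clear and convincing evidence (weight is at least 76).
    (h): 83 − 7 = 76 ≥ 76 [met]
  Stage III.2 carried; the burden shifts to the claimant.
Stage III.3 — burden on claimant; standard: clear and convincing evidence (weight is at least 76).
    (i): 93 − 7 = 86 ≥ 76 [met]
  The claimant carries the last stage.
With every stage satisfied, the claimant prevails on this issue.
Per-issue: Issue I → claimant; Issue II → respondent; Issue III → claimant. The claimant must prevail on a majority of issues; overall, the claimant prevails.

claimant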